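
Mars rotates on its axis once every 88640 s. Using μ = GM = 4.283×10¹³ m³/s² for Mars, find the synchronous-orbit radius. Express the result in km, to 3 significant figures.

A synchronous orbit has period T, so by Kepler's third law a = (μT²/4π²)^(1/3).
μT²/4π² = 4.283×10¹³ × (8.864×10⁴)² / 39.48 = 8.524×10²¹ m³.
a = 2.043×10⁷ m = 20428 km.

r_sync ≈ 20400 km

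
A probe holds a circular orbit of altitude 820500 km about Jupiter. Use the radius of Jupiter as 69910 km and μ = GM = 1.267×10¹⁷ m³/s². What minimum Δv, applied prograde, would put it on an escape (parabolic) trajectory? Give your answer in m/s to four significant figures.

r = 69910 + 820500 = 890410 km = 8.9041×10⁸ m.
Circular speed v_c = √(μ/r) = 11930 m/s.
Escape speed v_esc = √(2μ/r) = √2 × v_c = 16870 m/s.
Δv = v_esc − v_c = 4941 m/s.

Δv ≈ 4941 m/s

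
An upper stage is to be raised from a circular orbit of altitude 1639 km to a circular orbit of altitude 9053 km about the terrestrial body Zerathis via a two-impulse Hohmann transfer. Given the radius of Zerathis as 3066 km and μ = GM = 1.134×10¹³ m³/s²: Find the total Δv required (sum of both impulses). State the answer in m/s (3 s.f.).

r₁ = 3066 + 1639 = 4705.0 km = 4.7050×10⁶ m.
r₂ = 3066 + 9053 = 12119 km = 1.2119×10⁷ m.
Transfer ellipse a_t = (r₁ + r₂)/2 = 8.412×10⁶ m.
At r₁: circular v_c1 = √(μ/r₁) = 1552 m/s; transfer-periapsis v_p = √[μ(2/r₁ − 1/a_t)] = 1863 m/s.
Δv₁ = v_p − v_c1 = 310.9 m/s.
At r₂: circular v_c2 = √(μ/r₂) = 967.3 m/s; transfer-apoapsis v_a = √[μ(2/r₂ − 1/a_t)] = 723.4 m/s.
Δv₂ = v_c2 − v_a = 243.9 m/s.
Total Δv = Δv₁ + Δv₂ = 554.8 m/s.

Δv_total ≈ 555 m/s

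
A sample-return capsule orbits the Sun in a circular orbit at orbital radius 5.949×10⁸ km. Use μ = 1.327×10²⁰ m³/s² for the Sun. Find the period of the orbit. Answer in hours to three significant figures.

T ≈ 69500 hours

r = 5.949×10⁸ km = 5.949×10¹¹ m.
Kepler's third law: T = 2π√(r³/μ) = 2π√((5.949×10¹¹)³ / 1.327×10²⁰).
r³/μ = 1.587×10¹⁵ s², so T = 2π × 3.983×10⁷ = 2.503×10⁸ s.
Converting: 2.503×10⁸ s ÷ 3600 = 69520 hours.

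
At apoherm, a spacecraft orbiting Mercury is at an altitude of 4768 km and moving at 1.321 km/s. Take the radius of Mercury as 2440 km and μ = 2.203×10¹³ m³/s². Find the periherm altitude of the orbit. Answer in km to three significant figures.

periherm altitude ≈ 440 km

r_a = 2440 + 4768 = 7208.0 km = 7.208×10⁶ m.
Specific energy ε = v²/2 − μ/r = -2.184×10⁶ J/kg, so a = −μ/(2ε) = 5.044×10⁶ m.
The apsides satisfy r_p + r_a = 2a, so the periherm radius is 2a − r_a = 2.880×10⁶ m = 2879.9 km.
Periherm altitude = 2879.9 − 2440 = 439.89 km.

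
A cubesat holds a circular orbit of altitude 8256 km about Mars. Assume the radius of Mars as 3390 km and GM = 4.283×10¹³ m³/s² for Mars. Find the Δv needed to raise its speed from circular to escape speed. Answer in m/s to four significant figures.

Δv ≈ 794.3 m/s

r = 3390 + 8256 = 11646 km = 1.1646×10⁷ m.
Circular speed v_c = √(μ/r) = 1918 m/s.
Escape speed v_esc = √(2μ/r) = √2 × v_c = 2712 m/s.
Δv = v_esc − v_c = 794.3 m/s.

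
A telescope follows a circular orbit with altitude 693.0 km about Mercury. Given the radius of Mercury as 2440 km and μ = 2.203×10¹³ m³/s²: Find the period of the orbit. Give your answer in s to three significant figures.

T ≈ 7420 s

r = 2440 + 693.0 = 3133.0 km = 3.1330×10⁶ m.
Kepler's third law: T = 2π√(r³/μ) = 2π√((3.133×10⁶)³ / 2.203×10¹³).
r³/μ = 1.396×10⁶ s², so T = 2π × 1.181×10³ = 7.424×10³ s.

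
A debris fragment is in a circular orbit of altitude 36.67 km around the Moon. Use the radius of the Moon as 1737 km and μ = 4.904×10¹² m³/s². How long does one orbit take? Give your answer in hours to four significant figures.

r = 1737 + 36.67 = 1773.7 km = 1.7737×10⁶ m.
Kepler's third law: T = 2π√(r³/μ) = 2π√((1.774×10⁶)³ / 4.904×10¹²).
r³/μ = 1.138×10⁶ s², so T = 2π × 1.067×10³ = 6.702×10³ s.
Converting: 6.702×10³ s ÷ 3600 = 1.862 hours.

T ≈ 1.862 hours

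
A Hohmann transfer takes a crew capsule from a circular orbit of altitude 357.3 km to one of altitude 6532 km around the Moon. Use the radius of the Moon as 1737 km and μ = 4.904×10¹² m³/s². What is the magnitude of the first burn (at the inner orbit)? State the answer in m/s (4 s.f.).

r₁ = 1737 + 357.3 = 2094.3 km = 2.0943×10⁶ m.
r₂ = 1737 + 6532 = 8269.0 km = 8.2690×10⁶ m.
Transfer ellipse a_t = (r₁ + r₂)/2 = 5.182×10⁶ m.
At r₁: circular v_c1 = √(μ/r₁) = 1530 m/s; transfer-perilune v_p = √[μ(2/r₁ − 1/a_t)] = 1933 m/s.
Δv₁ = v_p − v_c1 = 402.8 m/s.

Δv ≈ 402.8 m/s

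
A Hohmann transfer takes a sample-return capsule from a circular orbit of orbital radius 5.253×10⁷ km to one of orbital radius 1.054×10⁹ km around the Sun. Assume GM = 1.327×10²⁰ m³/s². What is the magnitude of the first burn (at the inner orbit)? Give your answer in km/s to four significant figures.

r₁ = 5.253×10⁷ km = 5.253×10¹⁰ m.
r₂ = 1.054×10⁹ km = 1.054×10¹² m.
Transfer ellipse a_t = (r₁ + r₂)/2 = 5.533×10¹¹ m.
At r₁: circular v_c1 = √(μ/r₁) = 50260 m/s; transfer-perihelion v_p = √[μ(2/r₁ − 1/a_t)] = 69370 m/s.
Δv₁ = v_p − v_c1 = 19110 m/s.
= 19.11 km/s.

Δv ≈ 19.11 km/s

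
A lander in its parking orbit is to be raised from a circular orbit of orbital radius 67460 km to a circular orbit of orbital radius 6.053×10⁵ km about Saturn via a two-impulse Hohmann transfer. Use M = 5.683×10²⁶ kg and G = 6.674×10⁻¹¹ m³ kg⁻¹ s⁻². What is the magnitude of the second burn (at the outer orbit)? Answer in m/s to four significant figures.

μ = GM = 6.674×10⁻¹¹ × 5.683×10²⁶ = 3.793×10¹⁶ m³/s².
r₁ = 67460 km = 6.746×10⁷ m.
r₂ = 6.053×10⁵ km = 6.053×10⁸ m.
Transfer ellipse a_t = (r₁ + r₂)/2 = 3.364×10⁸ m.
At r₁: circular v_c1 = √(μ/r₁) = 23710 m/s; transfer-perikrone v_p = √[μ(2/r₁ − 1/a_t)] = 31810 m/s.
At r₂: circular v_c2 = √(μ/r₂) = 7916 m/s; transfer-apokrone v_a = √[μ(2/r₂ − 1/a_t)] = 3545 m/s.
Δv₂ = v_c2 − v_a = 4371 m/s.

Δv ≈ 4371 m/s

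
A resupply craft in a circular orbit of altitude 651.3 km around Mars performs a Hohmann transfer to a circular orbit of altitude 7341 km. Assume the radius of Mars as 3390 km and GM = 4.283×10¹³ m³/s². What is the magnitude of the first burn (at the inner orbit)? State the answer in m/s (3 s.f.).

Δv ≈ 668 m/s

r₁ = 3390 + 651.3 = 4041.3 km = 4.0413×10⁶ m.
r₂ = 3390 + 7341 = 10731 km = 1.0731×10⁷ m.
Transfer ellipse a_t = (r₁ + r₂)/2 = 7.386×10⁶ m.
At r₁: circular v_c1 = √(μ/r₁) = 3255 m/s; transfer-periapsis v_p = √[μ(2/r₁ − 1/a_t)] = 3924 m/s.
Δv₁ = v_p − v_c1 = 668.5 m/s.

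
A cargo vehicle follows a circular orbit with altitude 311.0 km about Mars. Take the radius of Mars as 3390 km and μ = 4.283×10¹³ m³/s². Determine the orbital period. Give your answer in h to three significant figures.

r = 3390 + 311.0 = 3701.0 km = 3.7010×10⁶ m.
Kepler's third law: T = 2π√(r³/μ) = 2π√((3.701×10⁶)³ / 4.283×10¹³).
r³/μ = 1.184×10⁶ s², so T = 2π × 1.088×10³ = 6.836×10³ s.
Converting: 6.836×10³ s ÷ 3600 = 1.899 h.

T ≈ 1.90 h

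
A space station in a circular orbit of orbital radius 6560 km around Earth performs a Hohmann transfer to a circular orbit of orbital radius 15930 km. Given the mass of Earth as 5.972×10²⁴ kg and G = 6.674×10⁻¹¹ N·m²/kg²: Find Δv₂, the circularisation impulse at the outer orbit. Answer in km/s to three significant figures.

Δv ≈ 1.18 km/s

μ = GM = 6.674×10⁻¹¹ × 5.972×10²⁴ = 3.986×10¹⁴ m³/s².
r₁ = 6560 km = 6.560×10⁶ m.
r₂ = 15930 km = 1.593×10⁷ m.
Transfer ellipse a_t = (r₁ + r₂)/2 = 1.124×10⁷ m.
At r₁: circular v_c1 = √(μ/r₁) = 7795 m/s; transfer-perigee v_p = √[μ(2/r₁ − 1/a_t)] = 9277 m/s.
At r₂: circular v_c2 = √(μ/r₂) = 5002 m/s; transfer-apogee v_a = √[μ(2/r₂ − 1/a_t)] = 3820 m/s.
Δv₂ = v_c2 − v_a = 1182 m/s.
= 1.182 km/s.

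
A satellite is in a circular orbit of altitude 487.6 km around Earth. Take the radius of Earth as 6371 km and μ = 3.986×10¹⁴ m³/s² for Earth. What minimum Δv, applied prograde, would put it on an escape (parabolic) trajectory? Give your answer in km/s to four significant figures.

Δv ≈ 3.158 km/s

r = 6371 + 487.6 = 6858.6 km = 6.8586×10⁶ m.
Circular speed v_c = √(μ/r) = 7623 m/s.
Escape speed v_esc = √(2μ/r) = √2 × v_c = 10780 m/s.
Δv = v_esc − v_c = 3158 m/s = 3.158 km/s.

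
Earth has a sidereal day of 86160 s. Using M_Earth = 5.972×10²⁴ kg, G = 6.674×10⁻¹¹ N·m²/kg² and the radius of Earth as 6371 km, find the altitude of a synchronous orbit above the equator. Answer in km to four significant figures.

μ = GM = 6.674×10⁻¹¹ × 5.972×10²⁴ = 3.986×10¹⁴ m³/s².
A synchronous orbit has period T, so by Kepler's third law a = (μT²/4π²)^(1/3).
μT²/4π² = 3.986×10¹⁴ × (8.616×10⁴)² / 39.48 = 7.495×10²² m³.
a = 4.216×10⁷ m = 42162 km.
Altitude h = a − R = 42162 − 6371 = 35791 km.

h_sync ≈ 35790 km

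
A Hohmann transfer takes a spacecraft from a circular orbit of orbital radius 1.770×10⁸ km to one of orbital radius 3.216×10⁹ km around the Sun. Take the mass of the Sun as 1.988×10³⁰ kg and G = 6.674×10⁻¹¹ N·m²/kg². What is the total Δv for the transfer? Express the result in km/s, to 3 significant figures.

μ = GM = 6.674×10⁻¹¹ × 1.988×10³⁰ = 1.327×10²⁰ m³/s².
r₁ = 1.770×10⁸ km = 1.770×10¹¹ m.
r₂ = 3.216×10⁹ km = 3.216×10¹² m.
Transfer ellipse a_t = (r₁ + r₂)/2 = 1.696×10¹² m.
At r₁: circular v_c1 = √(μ/r₁) = 27380 m/s; transfer-perihelion v_p = √[μ(2/r₁ − 1/a_t)] = 37700 m/s.
Δv₁ = v_p − v_c1 = 10320 m/s.
At r₂: circular v_c2 = √(μ/r₂) = 6423 m/s; transfer-aphelion v_a = √[μ(2/r₂ − 1/a_t)] = 2075 m/s.
Δv₂ = v_c2 − v_a = 4348 m/s.
Total Δv = Δv₁ + Δv₂ = 14670 m/s = 14.67 km/s.

Δv_total ≈ 14.7 km/s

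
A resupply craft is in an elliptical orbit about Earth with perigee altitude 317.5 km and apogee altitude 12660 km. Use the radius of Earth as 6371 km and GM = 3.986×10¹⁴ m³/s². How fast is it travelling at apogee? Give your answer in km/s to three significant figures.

v ≈ 3.30 km/s

r_p = 6371 + 317.5 = 6688.5 km = 6.6885×10⁶ m.
r_a = 6371 + 12660 = 19031 km = 1.9031×10⁷ m.
Semi-major axis a = (r_p + r_a)/2 = 12860 km = 1.286×10⁷ m.
Vis-viva: v² = μ(2/r − 1/a) = 3.986×10¹⁴ × (1.051×10⁻⁷ − 7.776×10⁻⁸) = 1.089×10⁷ m²/s².
v = 3301 m/s = 3.301 km/s.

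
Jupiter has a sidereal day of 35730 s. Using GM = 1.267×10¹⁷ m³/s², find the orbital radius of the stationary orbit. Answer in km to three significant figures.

r_sync ≈ 1.60×10⁵ km

A synchronous orbit has period T, so by Kepler's third law a = (μT²/4π²)^(1/3).
μT²/4π² = 1.267×10¹⁷ × (3.573×10⁴)² / 39.48 = 4.097×10²⁴ m³.
a = 1.600×10⁸ m = 1.6002×10⁵ km.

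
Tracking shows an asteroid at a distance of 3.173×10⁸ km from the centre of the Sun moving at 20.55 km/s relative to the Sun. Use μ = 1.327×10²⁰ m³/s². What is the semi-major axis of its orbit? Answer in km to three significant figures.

r = 3.173×10¹¹ m.
Specific orbital energy ε = v²/2 − μ/r = (20550)²/2 − 1.327×10²⁰/3.173×10¹¹ = -2.071×10⁸ J/kg.
Since ε = −μ/(2a), a = −μ/(2ε) = 3.204×10¹¹ m = 3.2043×10⁸ km.

a ≈ 3.20×10⁸ km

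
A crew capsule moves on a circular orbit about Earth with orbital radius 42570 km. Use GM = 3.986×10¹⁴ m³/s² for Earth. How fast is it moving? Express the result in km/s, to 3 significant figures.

v ≈ 3.06 km/s

r = 42570 km = 4.257×10⁷ m.
For a circular orbit v = √(μ/r) = √(3.986×10¹⁴ / 4.257×10⁷) = √(9.363×10⁶) = 3060 m/s.
That is 3.060 km/s.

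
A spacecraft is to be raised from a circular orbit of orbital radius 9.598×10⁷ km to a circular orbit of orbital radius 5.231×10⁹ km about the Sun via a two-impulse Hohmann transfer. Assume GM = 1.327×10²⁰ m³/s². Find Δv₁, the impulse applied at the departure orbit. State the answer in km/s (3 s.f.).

Δv ≈ 14.9 km/s

r₁ = 9.598×10⁷ km = 9.598×10¹⁰ m.
r₂ = 5.231×10⁹ km = 5.231×10¹² m.
Transfer ellipse a_t = (r₁ + r₂)/2 = 2.663×10¹² m.
At r₁: circular v_c1 = √(μ/r₁) = 37180 m/s; transfer-perihelion v_p = √[μ(2/r₁ − 1/a_t)] = 52110 m/s.
Δv₁ = v_p − v_c1 = 14930 m/s.
= 14.93 km/s.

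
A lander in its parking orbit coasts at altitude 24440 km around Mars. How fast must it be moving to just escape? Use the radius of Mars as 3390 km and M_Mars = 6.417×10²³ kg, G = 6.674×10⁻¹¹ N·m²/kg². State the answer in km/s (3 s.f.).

v_esc ≈ 1.75 km/s

μ = GM = 6.674×10⁻¹¹ × 6.417×10²³ = 4.283×10¹³ m³/s².
r = 3390 + 24440 = 27830 km = 2.7830×10⁷ m.
Escape speed v_esc = √(2μ/r) = √(2 × 4.283×10¹³ / 2.783×10⁷) = √(3.078×10⁶) = 1754 m/s.
= 1.754 km/s.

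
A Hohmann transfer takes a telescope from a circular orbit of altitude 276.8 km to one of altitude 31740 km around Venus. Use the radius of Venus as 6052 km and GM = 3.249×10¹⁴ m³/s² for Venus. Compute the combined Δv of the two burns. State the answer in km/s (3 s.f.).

r₁ = 6052 + 276.8 = 6328.8 km = 6.3288×10⁶ m.
r₂ = 6052 + 31740 = 37792 km = 3.7792×10⁷ m.
Transfer ellipse a_t = (r₁ + r₂)/2 = 2.206×10⁷ m.
At r₁: circular v_c1 = √(μ/r₁) = 7165 m/s; transfer-periapsis v_p = √[μ(2/r₁ − 1/a_t)] = 9378 m/s.
Δv₁ = v_p − v_c1 = 2213 m/s.
At r₂: circular v_c2 = √(μ/r₂) = 2932 m/s; transfer-apoapsis v_a = √[μ(2/r₂ − 1/a_t)] = 1570 m/s.
Δv₂ = v_c2 − v_a = 1362 m/s.
Total Δv = Δv₁ + Δv₂ = 3575 m/s = 3.575 km/s.

Δv_total ≈ 3.57 km/s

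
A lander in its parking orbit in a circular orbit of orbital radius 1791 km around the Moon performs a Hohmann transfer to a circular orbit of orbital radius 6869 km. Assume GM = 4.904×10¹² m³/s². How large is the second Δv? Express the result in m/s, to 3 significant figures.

Δv ≈ 302 m/s

r₁ = 1791 km = 1.791×10⁶ m.
r₂ = 6869 km = 6.869×10⁶ m.
Transfer ellipse a_t = (r₁ + r₂)/2 = 4.330×10⁶ m.
At r₁: circular v_c1 = √(μ/r₁) = 1655 m/s; transfer-perilune v_p = √[μ(2/r₁ − 1/a_t)] = 2084 m/s.
At r₂: circular v_c2 = √(μ/r₂) = 844.9 m/s; transfer-apolune v_a = √[μ(2/r₂ − 1/a_t)] = 543.4 m/s.
Δv₂ = v_c2 − v_a = 301.5 m/s.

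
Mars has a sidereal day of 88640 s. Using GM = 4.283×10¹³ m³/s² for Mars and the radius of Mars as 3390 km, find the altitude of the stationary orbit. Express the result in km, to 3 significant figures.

A synchronous orbit has period T, so by Kepler's third law a = (μT²/4π²)^(1/3).
μT²/4π² = 4.283×10¹³ × (8.864×10⁴)² / 39.48 = 8.524×10²¹ m³.
a = 2.043×10⁷ m = 20428 km.
Altitude h = a − R = 20428 − 3390 = 17038 km.

h_sync ≈ 17000 km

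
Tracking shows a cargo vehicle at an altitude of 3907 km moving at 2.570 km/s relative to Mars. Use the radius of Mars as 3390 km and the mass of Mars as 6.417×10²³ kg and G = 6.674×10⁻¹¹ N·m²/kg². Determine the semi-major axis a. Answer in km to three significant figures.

μ = GM = 6.674×10⁻¹¹ × 6.417×10²³ = 4.283×10¹³ m³/s².
r = 3390 + 3907 = 7297.0 km = 7.297×10⁶ m.
Specific orbital energy ε = v²/2 − μ/r = (2570)²/2 − 4.283×10¹³/7.297×10⁶ = -2.567×10⁶ J/kg.
Since ε = −μ/(2a), a = −μ/(2ε) = 8.343×10⁶ m = 8342.9 km.

a ≈ 8340 km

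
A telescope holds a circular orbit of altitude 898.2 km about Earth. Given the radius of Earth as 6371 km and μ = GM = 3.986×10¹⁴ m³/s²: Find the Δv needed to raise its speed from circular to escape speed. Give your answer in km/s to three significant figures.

Δv ≈ 3.07 km/s

r = 6371 + 898.2 = 7269.2 km = 7.2692×10⁶ m.
Circular speed v_c = √(μ/r) = 7405 m/s.
Escape speed v_esc = √(2μ/r) = √2 × v_c = 10470 m/s.
Δv = v_esc − v_c = 3067 m/s = 3.067 km/s.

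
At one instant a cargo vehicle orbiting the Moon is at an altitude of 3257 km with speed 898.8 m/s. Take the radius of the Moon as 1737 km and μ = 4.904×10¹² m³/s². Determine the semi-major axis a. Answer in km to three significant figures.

a ≈ 4240 km

r = 1737 + 3257 = 4994.0 km = 4.994×10⁶ m.
Specific orbital energy ε = v²/2 − μ/r = (898.8)²/2 − 4.904×10¹²/4.994×10⁶ = -5.781×10⁵ J/kg.
Since ε = −μ/(2a), a = −μ/(2ε) = 4.242×10⁶ m = 4241.8 km.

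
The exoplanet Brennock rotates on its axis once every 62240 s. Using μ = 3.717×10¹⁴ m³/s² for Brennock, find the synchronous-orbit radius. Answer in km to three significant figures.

A synchronous orbit has period T, so by Kepler's third law a = (μT²/4π²)^(1/3).
μT²/4π² = 3.717×10¹⁴ × (6.224×10⁴)² / 39.48 = 3.647×10²² m³.
a = 3.316×10⁷ m = 33163 km.

r_sync ≈ 33200 km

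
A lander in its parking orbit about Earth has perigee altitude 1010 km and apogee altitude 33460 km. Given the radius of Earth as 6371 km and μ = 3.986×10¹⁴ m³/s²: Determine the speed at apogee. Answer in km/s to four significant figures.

r_p = 6371 + 1010 = 7381.0 km = 7.3810×10⁶ m.
r_a = 6371 + 33460 = 39831 km = 3.9831×10⁷ m.
Semi-major axis a = (r_p + r_a)/2 = 23606 km = 2.361×10⁷ m.
Vis-viva: v² = μ(2/r − 1/a) = 3.986×10¹⁴ × (5.021×10⁻⁸ − 4.236×10⁻⁸) = 3.129×10⁶ m²/s².
v = 1769 m/s = 1.769 km/s.

v ≈ 1.769 km/s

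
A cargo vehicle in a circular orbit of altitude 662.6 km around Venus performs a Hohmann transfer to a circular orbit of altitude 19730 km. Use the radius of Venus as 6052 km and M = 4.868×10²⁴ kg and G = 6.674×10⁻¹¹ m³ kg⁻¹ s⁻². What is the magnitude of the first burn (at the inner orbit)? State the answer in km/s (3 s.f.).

Δv ≈ 1.81 km/s

μ = GM = 6.674×10⁻¹¹ × 4.868×10²⁴ = 3.249×10¹⁴ m³/s².
r₁ = 6052 + 662.6 = 6714.6 km = 6.7146×10⁶ m.
r₂ = 6052 + 19730 = 25782 km = 2.5782×10⁷ m.
Transfer ellipse a_t = (r₁ + r₂)/2 = 1.625×10⁷ m.
At r₁: circular v_c1 = √(μ/r₁) = 6956 m/s; transfer-periapsis v_p = √[μ(2/r₁ − 1/a_t)] = 8762 m/s.
Δv₁ = v_p − v_c1 = 1806 m/s.
= 1.806 km/s.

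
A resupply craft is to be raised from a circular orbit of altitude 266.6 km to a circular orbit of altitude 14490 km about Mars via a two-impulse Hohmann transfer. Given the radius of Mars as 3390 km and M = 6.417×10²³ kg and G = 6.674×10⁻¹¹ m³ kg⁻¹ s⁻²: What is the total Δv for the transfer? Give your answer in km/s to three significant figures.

μ = GM = 6.674×10⁻¹¹ × 6.417×10²³ = 4.283×10¹³ m³/s².
r₁ = 3390 + 266.6 = 3656.6 km = 3.6566×10⁶ m.
r₂ = 3390 + 14490 = 17880 km = 1.7880×10⁷ m.
Transfer ellipse a_t = (r₁ + r₂)/2 = 1.077×10⁷ m.
At r₁: circular v_c1 = √(μ/r₁) = 3422 m/s; transfer-periapsis v_p = √[μ(2/r₁ − 1/a_t)] = 4410 m/s.
Δv₁ = v_p − v_c1 = 987.6 m/s.
At r₂: circular v_c2 = √(μ/r₂) = 1548 m/s; transfer-apoapsis v_a = √[μ(2/r₂ − 1/a_t)] = 901.9 m/s.
Δv₂ = v_c2 − v_a = 645.8 m/s.
Total Δv = Δv₁ + Δv₂ = 1633 m/s = 1.633 km/s.

Δv_total ≈ 1.63 km/s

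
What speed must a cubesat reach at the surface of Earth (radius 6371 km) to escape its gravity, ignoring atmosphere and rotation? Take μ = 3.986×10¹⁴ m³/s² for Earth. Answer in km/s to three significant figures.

r = R = 6.371×10⁶ m.
Escape speed v_esc = √(2μ/r) = √(2 × 3.986×10¹⁴ / 6.371×10⁶) = √(1.251×10⁸) = 11190 m/s.
= 11.19 km/s.

v_esc ≈ 11.2 km/s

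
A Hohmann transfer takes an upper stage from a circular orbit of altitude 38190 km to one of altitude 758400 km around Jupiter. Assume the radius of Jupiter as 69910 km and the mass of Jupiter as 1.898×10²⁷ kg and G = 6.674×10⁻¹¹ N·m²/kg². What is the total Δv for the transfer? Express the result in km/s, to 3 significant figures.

Δv_total ≈ 17.7 km/s

μ = GM = 6.674×10⁻¹¹ × 1.898×10²⁷ = 1.267×10¹⁷ m³/s².
r₁ = 69910 + 38190 = 108100 km = 1.0810×10⁸ m.
r₂ = 69910 + 758400 = 828310 km = 8.2831×10⁸ m.
Transfer ellipse a_t = (r₁ + r₂)/2 = 4.682×10⁸ m.
At r₁: circular v_c1 = √(μ/r₁) = 34230 m/s; transfer-perijove v_p = √[μ(2/r₁ − 1/a_t)] = 45530 m/s.
Δv₁ = v_p − v_c1 = 11300 m/s.
At r₂: circular v_c2 = √(μ/r₂) = 12370 m/s; transfer-apojove v_a = √[μ(2/r₂ − 1/a_t)] = 5942 m/s.
Δv₂ = v_c2 − v_a = 6424 m/s.
Total Δv = Δv₁ + Δv₂ = 17720 m/s = 17.72 km/s.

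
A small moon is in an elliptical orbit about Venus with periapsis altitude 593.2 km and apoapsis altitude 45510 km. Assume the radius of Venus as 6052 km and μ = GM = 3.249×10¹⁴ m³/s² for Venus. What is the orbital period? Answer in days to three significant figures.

T ≈ 0.633 days

r_p = 6052 + 593.2 = 6645.2 km = 6.6452×10⁶ m.
r_a = 6052 + 45510 = 51562 km = 5.1562×10⁷ m.
Semi-major axis a = (r_p + r_a)/2 = (6645.2 + 51562)/2 = 29104 km = 2.910×10⁷ m.
By Kepler's third law T = 2π√(a³/μ) = 2π × 8.711×10³ = 5.473×10⁴ s.
= 0.6334 days.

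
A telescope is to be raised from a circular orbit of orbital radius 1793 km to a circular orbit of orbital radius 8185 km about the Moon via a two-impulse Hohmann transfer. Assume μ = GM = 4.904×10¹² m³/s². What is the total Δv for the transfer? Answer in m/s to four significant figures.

Δv_total ≈ 774.5 m/s

r₁ = 1793 km = 1.793×10⁶ m.
r₂ = 8185 km = 8.185×10⁶ m.
Transfer ellipse a_t = (r₁ + r₂)/2 = 4.989×10⁶ m.
At r₁: circular v_c1 = √(μ/r₁) = 1654 m/s; transfer-perilune v_p = √[μ(2/r₁ − 1/a_t)] = 2118 m/s.
Δv₁ = v_p − v_c1 = 464.5 m/s.
At r₂: circular v_c2 = √(μ/r₂) = 774.0 m/s; transfer-apolune v_a = √[μ(2/r₂ − 1/a_t)] = 464.0 m/s.
Δv₂ = v_c2 − v_a = 310.0 m/s.
Total Δv = Δv₁ + Δv₂ = 774.5 m/s.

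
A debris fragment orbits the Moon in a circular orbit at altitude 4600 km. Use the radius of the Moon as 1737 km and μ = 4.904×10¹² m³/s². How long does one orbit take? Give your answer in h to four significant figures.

r = 1737 + 4600 = 6337.0 km = 6.3370×10⁶ m.
Kepler's third law: T = 2π√(r³/μ) = 2π√((6.337×10⁶)³ / 4.904×10¹²).
r³/μ = 5.189×10⁷ s², so T = 2π × 7.204×10³ = 4.526×10⁴ s.
Converting: 4.526×10⁴ s ÷ 3600 = 12.57 h.

T ≈ 12.57 h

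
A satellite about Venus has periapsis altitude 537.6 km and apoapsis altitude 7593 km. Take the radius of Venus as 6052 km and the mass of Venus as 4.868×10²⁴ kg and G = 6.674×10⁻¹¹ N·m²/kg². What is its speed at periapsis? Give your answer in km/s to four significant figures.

μ = GM = 6.674×10⁻¹¹ × 4.868×10²⁴ = 3.249×10¹⁴ m³/s².
r_p = 6052 + 537.6 = 6589.6 km = 6.5896×10⁶ m.
r_a = 6052 + 7593 = 13645 km = 1.3645×10⁷ m.
Semi-major axis a = (r_p + r_a)/2 = 10117 km = 1.012×10⁷ m.
Vis-viva: v² = μ(2/r − 1/a) = 3.249×10¹⁴ × (3.035×10⁻⁷ − 9.884×10⁻⁸) = 6.649×10⁷ m²/s².
v = 8154 m/s = 8.154 km/s.

v ≈ 8.154 km/s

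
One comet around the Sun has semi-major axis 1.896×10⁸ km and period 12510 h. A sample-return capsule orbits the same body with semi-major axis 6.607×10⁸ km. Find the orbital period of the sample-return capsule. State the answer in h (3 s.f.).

Kepler's third law: T² ∝ a³, so T₂ = T₁ (a₂/a₁)^(3/2).
a₂/a₁ = 3.485, (a₂/a₁)^(3/2) = 6.505.
T₂ = 12510 × 6.505 = 81380 h.

T₂ ≈ 81400 h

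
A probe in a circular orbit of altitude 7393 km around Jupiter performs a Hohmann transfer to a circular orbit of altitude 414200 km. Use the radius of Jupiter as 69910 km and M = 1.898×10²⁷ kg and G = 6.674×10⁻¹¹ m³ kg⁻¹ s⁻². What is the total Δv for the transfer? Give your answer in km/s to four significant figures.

μ = GM = 6.674×10⁻¹¹ × 1.898×10²⁷ = 1.267×10¹⁷ m³/s².
r₁ = 69910 + 7393 = 77303 km = 7.7303×10⁷ m.
r₂ = 69910 + 414200 = 484110 km = 4.8411×10⁸ m.
Transfer ellipse a_t = (r₁ + r₂)/2 = 2.807×10⁸ m.
At r₁: circular v_c1 = √(μ/r₁) = 40480 m/s; transfer-perijove v_p = √[μ(2/r₁ − 1/a_t)] = 53160 m/s.
Δv₁ = v_p − v_c1 = 12680 m/s.
At r₂: circular v_c2 = √(μ/r₂) = 16180 m/s; transfer-apojove v_a = √[μ(2/r₂ − 1/a_t)] = 8489 m/s.
Δv₂ = v_c2 − v_a = 7687 m/s.
Total Δv = Δv₁ + Δv₂ = 20370 m/s = 20.37 km/s.

Δv_total ≈ 20.37 km/s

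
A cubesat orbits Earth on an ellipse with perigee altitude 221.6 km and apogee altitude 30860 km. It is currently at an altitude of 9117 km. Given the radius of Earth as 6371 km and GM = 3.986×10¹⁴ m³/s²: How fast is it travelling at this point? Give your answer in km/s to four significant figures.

v ≈ 5.769 km/s

r_p = 6371 + 221.6 = 6592.6 km = 6.5926×10⁶ m.
r_a = 6371 + 30860 = 37231 km = 3.7231×10⁷ m.
r = 6371 + 9117 = 15488 km = 1.549×10⁷ m.
Semi-major axis a = (r_p + r_a)/2 = 21912 km = 2.191×10⁷ m.
Vis-viva: v² = μ(2/r − 1/a) = 3.986×10¹⁴ × (1.291×10⁻⁷ − 4.564×10⁻⁸) = 3.328×10⁷ m²/s².
v = 5769 m/s = 5.769 km/s.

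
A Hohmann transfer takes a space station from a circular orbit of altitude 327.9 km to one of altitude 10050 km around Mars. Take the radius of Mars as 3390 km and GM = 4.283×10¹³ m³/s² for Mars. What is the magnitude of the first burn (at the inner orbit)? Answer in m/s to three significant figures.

r₁ = 3390 + 327.9 = 3717.9 km = 3.7179×10⁶ m.
r₂ = 3390 + 10050 = 13440 km = 1.3440×10⁷ m.
Transfer ellipse a_t = (r₁ + r₂)/2 = 8.579×10⁶ m.
At r₁: circular v_c1 = √(μ/r₁) = 3394 m/s; transfer-periapsis v_p = √[μ(2/r₁ − 1/a_t)] = 4248 m/s.
Δv₁ = v_p − v_c1 = 854.1 m/s.

Δv ≈ 854 m/s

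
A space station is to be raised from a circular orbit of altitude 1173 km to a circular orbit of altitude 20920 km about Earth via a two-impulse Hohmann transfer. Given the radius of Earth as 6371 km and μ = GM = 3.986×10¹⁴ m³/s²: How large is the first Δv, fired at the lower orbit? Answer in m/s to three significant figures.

Δv ≈ 1830 m/s

r₁ = 6371 + 1173 = 7544.0 km = 7.5440×10⁶ m.
r₂ = 6371 + 20920 = 27291 km = 2.7291×10⁷ m.
Transfer ellipse a_t = (r₁ + r₂)/2 = 1.742×10⁷ m.
At r₁: circular v_c1 = √(μ/r₁) = 7269 m/s; transfer-perigee v_p = √[μ(2/r₁ − 1/a_t)] = 9099 m/s.
Δv₁ = v_p − v_c1 = 1830 m/s.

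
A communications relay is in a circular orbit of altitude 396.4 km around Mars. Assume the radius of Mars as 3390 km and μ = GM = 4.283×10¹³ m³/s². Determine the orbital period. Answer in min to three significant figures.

r = 3390 + 396.4 = 3786.4 km = 3.7864×10⁶ m.
Kepler's third law: T = 2π√(r³/μ) = 2π√((3.786×10⁶)³ / 4.283×10¹³).
r³/μ = 1.267×10⁶ s², so T = 2π × 1.126×10³ = 7.074×10³ s.
Converting: 7.074×10³ s ÷ 60.00 = 117.9 min.

T ≈ 118 min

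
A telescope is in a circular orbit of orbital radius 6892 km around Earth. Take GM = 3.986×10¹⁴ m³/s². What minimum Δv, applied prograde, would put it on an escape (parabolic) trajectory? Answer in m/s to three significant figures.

r = 6892 km = 6.892×10⁶ m.
Circular speed v_c = √(μ/r) = 7605 m/s.
Escape speed v_esc = √(2μ/r) = √2 × v_c = 10760 m/s.
Δv = v_esc − v_c = 3150 m/s.

Δv ≈ 3150 m/s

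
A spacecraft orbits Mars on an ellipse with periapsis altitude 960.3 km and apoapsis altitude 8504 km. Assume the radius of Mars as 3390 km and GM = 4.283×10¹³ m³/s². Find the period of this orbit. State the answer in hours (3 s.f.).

r_p = 3390 + 960.3 = 4350.3 km = 4.3503×10⁶ m.
r_a = 3390 + 8504 = 11894 km = 1.1894×10⁷ m.
Semi-major axis a = (r_p + r_a)/2 = (4350.3 + 11894)/2 = 8122.1 km = 8.122×10⁶ m.
By Kepler's third law T = 2π√(a³/μ) = 2π × 3.537×10³ = 2.222×10⁴ s.
= 6.173 hours.

T ≈ 6.17 hours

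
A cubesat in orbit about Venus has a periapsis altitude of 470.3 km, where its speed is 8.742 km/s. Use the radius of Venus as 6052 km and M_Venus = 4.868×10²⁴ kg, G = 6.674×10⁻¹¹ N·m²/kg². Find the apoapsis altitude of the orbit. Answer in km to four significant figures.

μ = GM = 6.674×10⁻¹¹ × 4.868×10²⁴ = 3.249×10¹⁴ m³/s².
r_p = 6052 + 470.3 = 6522.3 km = 6.522×10⁶ m.
Specific energy ε = v²/2 − μ/r = -1.160×10⁷ J/kg, so a = −μ/(2ε) = 1.400×10⁷ m.
The apsides satisfy r_p + r_a = 2a, so the apoapsis radius is 2a − r_p = 2.148×10⁷ m = 21483 km.
Apoapsis altitude = 21483 − 6052 = 15431 km.

apoapsis altitude ≈ 15430 km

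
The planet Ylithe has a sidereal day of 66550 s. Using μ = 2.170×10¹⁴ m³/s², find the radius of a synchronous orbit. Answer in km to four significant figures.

A synchronous orbit has period T, so by Kepler's third law a = (μT²/4π²)^(1/3).
μT²/4π² = 2.170×10¹⁴ × (6.655×10⁴)² / 39.48 = 2.434×10²² m³.
a = 2.898×10⁷ m = 28982 km.

r_sync ≈ 28980 km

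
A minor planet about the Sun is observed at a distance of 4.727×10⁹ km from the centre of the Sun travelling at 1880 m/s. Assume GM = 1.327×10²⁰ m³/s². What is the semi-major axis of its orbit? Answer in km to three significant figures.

a ≈ 2.52×10⁹ km

r = 4.727×10¹² m.
Specific orbital energy ε = v²/2 − μ/r = (1880)²/2 − 1.327×10²⁰/4.727×10¹² = -2.631×10⁷ J/kg.
Since ε = −μ/(2a), a = −μ/(2ε) = 2.522×10¹² m = 2.5223×10⁹ km.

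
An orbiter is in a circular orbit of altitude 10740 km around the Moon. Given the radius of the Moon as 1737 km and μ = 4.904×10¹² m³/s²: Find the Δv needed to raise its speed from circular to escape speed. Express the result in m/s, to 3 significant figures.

Δv ≈ 260 m/s

r = 1737 + 10740 = 12477 km = 1.2477×10⁷ m.
Circular speed v_c = √(μ/r) = 626.9 m/s.
Escape speed v_esc = √(2μ/r) = √2 × v_c = 886.6 m/s.
Δv = v_esc − v_c = 259.7 m/s.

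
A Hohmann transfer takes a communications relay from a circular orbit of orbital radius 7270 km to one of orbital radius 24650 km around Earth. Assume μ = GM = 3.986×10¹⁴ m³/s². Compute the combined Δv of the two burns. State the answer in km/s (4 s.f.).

Δv_total ≈ 3.105 km/s

r₁ = 7270 km = 7.270×10⁶ m.
r₂ = 24650 km = 2.465×10⁷ m.
Transfer ellipse a_t = (r₁ + r₂)/2 = 1.596×10⁷ m.
At r₁: circular v_c1 = √(μ/r₁) = 7405 m/s; transfer-perigee v_p = √[μ(2/r₁ − 1/a_t)] = 9202 m/s.
Δv₁ = v_p − v_c1 = 1798 m/s.
At r₂: circular v_c2 = √(μ/r₂) = 4021 m/s; transfer-apogee v_a = √[μ(2/r₂ − 1/a_t)] = 2714 m/s.
Δv₂ = v_c2 − v_a = 1307 m/s.
Total Δv = Δv₁ + Δv₂ = 3105 m/s = 3.105 km/s.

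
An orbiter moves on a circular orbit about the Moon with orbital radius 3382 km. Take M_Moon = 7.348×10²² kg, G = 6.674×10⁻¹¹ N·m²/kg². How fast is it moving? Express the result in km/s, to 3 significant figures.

μ = GM = 6.674×10⁻¹¹ × 7.348×10²² = 4.904×10¹² m³/s².
r = 3382 km = 3.382×10⁶ m.
For a circular orbit v = √(μ/r) = √(4.904×10¹² / 3.382×10⁶) = √(1.450×10⁶) = 1204 m/s.
That is 1.204 km/s.

v ≈ 1.20 km/s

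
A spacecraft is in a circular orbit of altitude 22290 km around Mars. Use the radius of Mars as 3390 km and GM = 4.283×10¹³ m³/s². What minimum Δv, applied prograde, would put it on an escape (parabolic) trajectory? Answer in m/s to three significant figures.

Δv ≈ 535 m/s

r = 3390 + 22290 = 25680 km = 2.5680×10⁷ m.
Circular speed v_c = √(μ/r) = 1291 m/s.
Escape speed v_esc = √(2μ/r) = √2 × v_c = 1826 m/s.
Δv = v_esc − v_c = 534.9 m/s.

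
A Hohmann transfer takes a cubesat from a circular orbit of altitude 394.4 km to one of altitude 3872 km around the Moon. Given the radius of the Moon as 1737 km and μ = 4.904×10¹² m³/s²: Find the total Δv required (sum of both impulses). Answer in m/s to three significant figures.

r₁ = 1737 + 394.4 = 2131.4 km = 2.1314×10⁶ m.
r₂ = 1737 + 3872 = 5609.0 km = 5.6090×10⁶ m.
Transfer ellipse a_t = (r₁ + r₂)/2 = 3.870×10⁶ m.
At r₁: circular v_c1 = √(μ/r₁) = 1517 m/s; transfer-perilune v_p = √[μ(2/r₁ − 1/a_t)] = 1826 m/s.
Δv₁ = v_p − v_c1 = 309.2 m/s.
At r₂: circular v_c2 = √(μ/r₂) = 935.0 m/s; transfer-apolune v_a = √[μ(2/r₂ − 1/a_t)] = 693.9 m/s.
Δv₂ = v_c2 − v_a = 241.1 m/s.
Total Δv = Δv₁ + Δv₂ = 550.4 m/s.

Δv_total ≈ 550 m/s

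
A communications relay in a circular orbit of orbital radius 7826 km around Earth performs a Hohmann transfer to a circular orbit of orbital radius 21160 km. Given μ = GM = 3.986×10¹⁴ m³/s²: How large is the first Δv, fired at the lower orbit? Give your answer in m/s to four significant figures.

Δv ≈ 1487 m/s

r₁ = 7826 km = 7.826×10⁶ m.
r₂ = 21160 km = 2.116×10⁷ m.
Transfer ellipse a_t = (r₁ + r₂)/2 = 1.449×10⁷ m.
At r₁: circular v_c1 = √(μ/r₁) = 7137 m/s; transfer-perigee v_p = √[μ(2/r₁ − 1/a_t)] = 8623 m/s.
Δv₁ = v_p − v_c1 = 1487 m/s.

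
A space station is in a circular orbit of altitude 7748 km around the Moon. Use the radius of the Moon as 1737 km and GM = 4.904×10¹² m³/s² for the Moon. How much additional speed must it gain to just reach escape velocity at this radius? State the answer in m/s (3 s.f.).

Δv ≈ 298 m/s

r = 1737 + 7748 = 9485.0 km = 9.4850×10⁶ m.
Circular speed v_c = √(μ/r) = 719.0 m/s.
Escape speed v_esc = √(2μ/r) = √2 × v_c = 1017 m/s.
Δv = v_esc − v_c = 297.8 m/s.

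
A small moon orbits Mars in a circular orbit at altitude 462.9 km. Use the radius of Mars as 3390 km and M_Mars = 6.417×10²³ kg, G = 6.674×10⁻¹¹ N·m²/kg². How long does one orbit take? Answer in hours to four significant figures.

T ≈ 2.017 hours

μ = GM = 6.674×10⁻¹¹ × 6.417×10²³ = 4.283×10¹³ m³/s².
r = 3390 + 462.9 = 3852.9 km = 3.8529×10⁶ m.
Kepler's third law: T = 2π√(r³/μ) = 2π√((3.853×10⁶)³ / 4.283×10¹³).
r³/μ = 1.336×10⁶ s², so T = 2π × 1.156×10³ = 7.261×10³ s.
Converting: 7.261×10³ s ÷ 3600 = 2.017 hours.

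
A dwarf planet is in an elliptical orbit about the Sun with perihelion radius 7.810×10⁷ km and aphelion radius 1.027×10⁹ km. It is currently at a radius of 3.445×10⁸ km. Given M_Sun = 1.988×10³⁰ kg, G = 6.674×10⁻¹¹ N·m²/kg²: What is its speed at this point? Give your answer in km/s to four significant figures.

v ≈ 23.02 km/s

μ = GM = 6.674×10⁻¹¹ × 1.988×10³⁰ = 1.327×10²⁰ m³/s².
Semi-major axis a = (r_p + r_a)/2 = 5.5255×10⁸ km = 5.526×10¹¹ m.
Vis-viva: v² = μ(2/r − 1/a) = 1.327×10²⁰ × (5.806×10⁻¹² − 1.810×10⁻¹²) = 5.301×10⁸ m²/s².
v = 23020 m/s = 23.02 km/s.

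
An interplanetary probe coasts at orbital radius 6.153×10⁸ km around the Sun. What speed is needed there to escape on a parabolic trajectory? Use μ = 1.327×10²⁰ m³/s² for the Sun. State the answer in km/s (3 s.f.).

r = 6.153×10⁸ km = 6.153×10¹¹ m.
Escape speed v_esc = √(2μ/r) = √(2 × 1.327×10²⁰ / 6.153×10¹¹) = √(4.313×10⁸) = 20770 m/s.
= 20.77 km/s.

v_esc ≈ 20.8 km/s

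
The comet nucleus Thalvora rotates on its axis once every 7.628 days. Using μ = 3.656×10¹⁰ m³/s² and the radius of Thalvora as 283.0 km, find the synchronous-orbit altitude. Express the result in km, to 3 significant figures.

h_sync ≈ 7100 km

T = 7.628 days = 6.591×10⁵ s.
A synchronous orbit has period T, so by Kepler's third law a = (μT²/4π²)^(1/3).
μT²/4π² = 3.656×10¹⁰ × (6.591×10⁵)² / 39.48 = 4.022×10²⁰ m³.
a = 7.382×10⁶ m = 7381.8 km.
Altitude h = a − R = 7381.8 − 283.0 = 7098.8 km.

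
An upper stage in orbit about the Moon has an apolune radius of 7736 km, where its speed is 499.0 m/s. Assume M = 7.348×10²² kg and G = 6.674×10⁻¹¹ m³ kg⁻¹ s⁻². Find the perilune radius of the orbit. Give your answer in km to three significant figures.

perilune radius ≈ 1890 km

μ = GM = 6.674×10⁻¹¹ × 7.348×10²² = 4.904×10¹² m³/s².
r_a = 7.736×10⁶ m.
Specific energy ε = v²/2 − μ/r = -5.094×10⁵ J/kg, so a = −μ/(2ε) = 4.813×10⁶ m.
The apsides satisfy r_p + r_a = 2a, so the perilune radius is 2a − r_a = 1.891×10⁶ m = 1890.6 km.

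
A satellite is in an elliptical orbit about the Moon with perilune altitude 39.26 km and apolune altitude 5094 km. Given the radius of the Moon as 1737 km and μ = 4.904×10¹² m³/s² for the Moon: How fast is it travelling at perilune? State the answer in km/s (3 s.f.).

r_p = 1737 + 39.26 = 1776.3 km = 1.7763×10⁶ m.
r_a = 1737 + 5094 = 6831.0 km = 6.8310×10⁶ m.
Semi-major axis a = (r_p + r_a)/2 = 4303.6 km = 4.304×10⁶ m.
Vis-viva: v² = μ(2/r − 1/a) = 4.904×10¹² × (1.126×10⁻⁶ − 2.324×10⁻⁷) = 4.382×10⁶ m²/s².
v = 2093 m/s = 2.093 km/s.

v ≈ 2.09 km/s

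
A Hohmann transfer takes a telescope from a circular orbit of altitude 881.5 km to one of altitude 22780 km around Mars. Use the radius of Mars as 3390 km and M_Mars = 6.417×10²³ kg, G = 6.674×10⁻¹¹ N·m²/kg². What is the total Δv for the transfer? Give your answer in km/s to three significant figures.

Δv_total ≈ 1.59 km/s

μ = GM = 6.674×10⁻¹¹ × 6.417×10²³ = 4.283×10¹³ m³/s².
r₁ = 3390 + 881.5 = 4271.5 km = 4.2715×10⁶ m.
r₂ = 3390 + 22780 = 26170 km = 2.6170×10⁷ m.
Transfer ellipse a_t = (r₁ + r₂)/2 = 1.522×10⁷ m.
At r₁: circular v_c1 = √(μ/r₁) = 3166 m/s; transfer-periapsis v_p = √[μ(2/r₁ − 1/a_t)] = 4152 m/s.
Δv₁ = v_p − v_c1 = 985.5 m/s.
At r₂: circular v_c2 = √(μ/r₂) = 1279 m/s; transfer-apoapsis v_a = √[μ(2/r₂ − 1/a_t)] = 677.7 m/s.
Δv₂ = v_c2 − v_a = 601.6 m/s.
Total Δv = Δv₁ + Δv₂ = 1587 m/s = 1.587 km/s.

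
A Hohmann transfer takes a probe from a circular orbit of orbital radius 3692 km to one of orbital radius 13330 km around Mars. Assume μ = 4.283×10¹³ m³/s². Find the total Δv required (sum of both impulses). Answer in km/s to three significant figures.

r₁ = 3692 km = 3.692×10⁶ m.
r₂ = 13330 km = 1.333×10⁷ m.
Transfer ellipse a_t = (r₁ + r₂)/2 = 8.511×10⁶ m.
At r₁: circular v_c1 = √(μ/r₁) = 3406 m/s; transfer-periapsis v_p = √[μ(2/r₁ − 1/a_t)] = 4263 m/s.
Δv₁ = v_p − v_c1 = 856.5 m/s.
At r₂: circular v_c2 = √(μ/r₂) = 1792 m/s; transfer-apoapsis v_a = √[μ(2/r₂ − 1/a_t)] = 1181 m/s.
Δv₂ = v_c2 − v_a = 611.9 m/s.
Total Δv = Δv₁ + Δv₂ = 1468 m/s = 1.468 km/s.

Δv_total ≈ 1.47 km/s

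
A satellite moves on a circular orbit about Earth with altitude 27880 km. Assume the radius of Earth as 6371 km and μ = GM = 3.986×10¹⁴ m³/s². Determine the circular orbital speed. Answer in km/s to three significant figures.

r = 6371 + 27880 = 34251 km = 3.4251×10⁷ m.
For a circular orbit v = √(μ/r) = √(3.986×10¹⁴ / 3.425×10⁷) = √(1.164×10⁷) = 3411 m/s.
That is 3.411 km/s.

v ≈ 3.41 km/s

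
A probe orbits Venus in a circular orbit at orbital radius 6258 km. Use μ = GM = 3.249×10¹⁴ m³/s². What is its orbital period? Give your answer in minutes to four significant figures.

T ≈ 90.95 minutes

r = 6258 km = 6.258×10⁶ m.
Kepler's third law: T = 2π√(r³/μ) = 2π√((6.258×10⁶)³ / 3.249×10¹⁴).
r³/μ = 7.543×10⁵ s², so T = 2π × 8.685×10² = 5.457×10³ s.
Converting: 5.457×10³ s ÷ 60.00 = 90.95 minutes.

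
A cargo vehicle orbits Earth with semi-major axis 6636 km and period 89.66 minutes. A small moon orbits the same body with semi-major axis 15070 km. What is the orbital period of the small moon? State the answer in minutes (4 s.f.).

Kepler's third law: T² ∝ a³, so T₂ = T₁ (a₂/a₁)^(3/2).
a₂/a₁ = 2.271, (a₂/a₁)^(3/2) = 3.422.
T₂ = 89.66 × 3.422 = 306.8 minutes.

T₂ ≈ 306.8 minutes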